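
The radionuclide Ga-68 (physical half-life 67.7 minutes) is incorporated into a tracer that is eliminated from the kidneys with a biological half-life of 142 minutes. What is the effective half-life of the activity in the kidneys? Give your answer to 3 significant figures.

1/t_eff = 1/t_phys + 1/t_biol = 1/67.7 + 1/142 = 0.021813 per minute.
t_eff = 67.7 × 142 / (67.7 + 142) ≈ 45.844 minutes.

45.8 minutes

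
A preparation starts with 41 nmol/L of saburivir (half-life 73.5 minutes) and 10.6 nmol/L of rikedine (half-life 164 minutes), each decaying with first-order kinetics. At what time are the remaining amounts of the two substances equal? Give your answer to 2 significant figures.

260 minutes

Set 41·(1/2)^(t/73.5) = 10.6·(1/2)^(t/164).
Taking log₂: log₂(41/10.6) = t·(1/73.5 − 1/164).
log₂(3.8679) = 1.9516; 1/73.5 − 1/164 = 0.0075079.
t = 1.9516 / 0.0075079 ≈ 259.93 minutes.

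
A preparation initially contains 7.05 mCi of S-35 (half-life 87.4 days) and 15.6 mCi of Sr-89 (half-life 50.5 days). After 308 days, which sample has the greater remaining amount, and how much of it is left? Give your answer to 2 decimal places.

S-35, 0.61 mCi

S-35: 7.05 × (1/2)^3.524 ≈ 0.61285 mCi.
Sr-89: 15.6 × (1/2)^6.099 ≈ 0.22758 mCi.
S-35 has more remaining, at ≈ 0.61285 mCi.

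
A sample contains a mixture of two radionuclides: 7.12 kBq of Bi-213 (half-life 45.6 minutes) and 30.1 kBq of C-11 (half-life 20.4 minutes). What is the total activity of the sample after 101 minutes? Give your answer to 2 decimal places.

Bi-213: 7.12 × (1/2)^(101/45.6) = 7.12 × (1/2)^2.2149 ≈ 1.5336 kBq.
C-11: 30.1 × (1/2)^(101/20.4) = 30.1 × (1/2)^4.951 ≈ 0.97313 kBq.
Total = 1.5336 + 0.97313 ≈ 2.5068 kBq.

2.51 kBq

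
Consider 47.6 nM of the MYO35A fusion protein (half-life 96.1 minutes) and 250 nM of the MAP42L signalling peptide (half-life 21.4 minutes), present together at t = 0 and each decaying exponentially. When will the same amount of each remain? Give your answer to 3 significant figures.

65.9 minutes

Set 47.6·(1/2)^(t/96.1) = 250·(1/2)^(t/21.4).
Taking log₂: log₂(47.6/250) = t·(1/96.1 − 1/21.4).
log₂(0.1904) = -2.3929; 1/96.1 − 1/21.4 = -0.036323.
t = -2.3929 / -0.036323 ≈ 65.878 minutes.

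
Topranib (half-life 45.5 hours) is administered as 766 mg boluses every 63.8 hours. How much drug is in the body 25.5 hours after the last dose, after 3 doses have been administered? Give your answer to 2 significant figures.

The 3 doses were given 153.1, 89.3, 25.5 hours ago.
Total = 766·(1/2)^(153.1/45.5) + 766·(1/2)^(89.3/45.5) + 766·(1/2)^(25.5/45.5)
      = 74.355 + 196.52 + 519.42 ≈ 790.3 mg.

790 mg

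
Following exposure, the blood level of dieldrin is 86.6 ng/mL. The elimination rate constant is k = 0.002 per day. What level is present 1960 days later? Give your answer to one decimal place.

1.7 ng/mL

t½ = ln 2 / k = 0.69315 / 0.002 ≈ 346.57 days.
Number of half-lives: n = 1960/346.57 ≈ 5.6554.
Remaining = 86.6 × (1/2)^5.6554 = 86.6 × 0.019841 ≈ 1.7182 ng/mL.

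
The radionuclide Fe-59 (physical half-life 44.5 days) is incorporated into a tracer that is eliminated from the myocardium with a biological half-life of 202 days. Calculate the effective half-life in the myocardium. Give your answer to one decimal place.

1/t_eff = 1/t_phys + 1/t_biol = 1/44.5 + 1/202 = 0.027422 per day.
t_eff = 44.5 × 202 / (44.5 + 202) ≈ 36.467 days.

36.5 days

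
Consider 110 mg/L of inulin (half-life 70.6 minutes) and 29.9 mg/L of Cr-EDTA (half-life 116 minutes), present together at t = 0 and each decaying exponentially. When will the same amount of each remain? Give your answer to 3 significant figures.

339 minutes

Set 110·(1/2)^(t/70.6) = 29.9·(1/2)^(t/116).
Taking log₂: log₂(110/29.9) = t·(1/70.6 − 1/116).
log₂(3.6789) = 1.8793; 1/70.6 − 1/116 = 0.0055436.
t = 1.8793 / 0.0055436 ≈ 339 minutes.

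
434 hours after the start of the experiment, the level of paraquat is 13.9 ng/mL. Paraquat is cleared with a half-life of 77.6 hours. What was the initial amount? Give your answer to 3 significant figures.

671 ng/mL

Number of half-lives elapsed: n = 434/77.6 ≈ 5.5928.
A₀ = A × 2^n = 13.9 × 2^5.5928 = 13.9 × 48.261 ≈ 670.83 ng/mL.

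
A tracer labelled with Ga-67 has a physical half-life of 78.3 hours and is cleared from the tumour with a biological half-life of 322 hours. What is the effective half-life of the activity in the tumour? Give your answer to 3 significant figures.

63.0 hours

1/t_eff = 1/t_phys + 1/t_biol = 1/78.3 + 1/322 = 0.015877 per hour.
t_eff = 78.3 × 322 / (78.3 + 322) ≈ 62.984 hours.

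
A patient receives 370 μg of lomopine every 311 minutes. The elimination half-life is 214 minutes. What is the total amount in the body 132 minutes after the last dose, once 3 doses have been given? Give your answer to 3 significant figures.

The 3 doses were given 754, 443, 132 minutes ago.
Total = 370·(1/2)^(754/214) + 370·(1/2)^(443/214) + 370·(1/2)^(132/214)
      = 32.178 + 88.113 + 241.28 ≈ 361.57 μg.

362 μg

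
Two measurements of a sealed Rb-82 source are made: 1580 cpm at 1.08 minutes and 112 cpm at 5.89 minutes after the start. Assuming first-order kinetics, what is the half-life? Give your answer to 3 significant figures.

Over Δt = 5.89 − 1.08 = 4.81 minutes, the level fell by a factor of 1580/112 ≈ 14.107.
n = log₂(14.107) ≈ 3.8184 half-lives, so t½ = 4.81/3.8184 ≈ 1.2597 minutes.

1.26 minutes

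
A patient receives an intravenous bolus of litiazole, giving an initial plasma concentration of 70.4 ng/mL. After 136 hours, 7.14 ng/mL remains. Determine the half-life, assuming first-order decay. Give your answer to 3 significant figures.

A/A₀ = 7.14/70.4 ≈ 0.10142.
n = log₂(9.8599) ≈ 3.3016 half-lives elapsed in 136 hours.
t½ = 136/3.3016 ≈ 41.192 hours.

41.2 hours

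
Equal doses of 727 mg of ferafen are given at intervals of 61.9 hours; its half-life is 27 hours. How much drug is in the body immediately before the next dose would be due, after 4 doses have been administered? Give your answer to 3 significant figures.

186 mg

The 4 doses were given 247.6, 185.7, 123.8, 61.9 hours ago.
Total = 727·(1/2)^(247.6/27) + 727·(1/2)^(185.7/27) + 727·(1/2)^(123.8/27) + 727·(1/2)^(61.9/27)
      = 1.2618 + 6.1818 + 30.287 + 148.39 ≈ 186.12 mg.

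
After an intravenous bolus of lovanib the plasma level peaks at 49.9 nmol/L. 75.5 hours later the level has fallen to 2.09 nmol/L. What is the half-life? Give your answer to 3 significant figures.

16.5 hours

A/A₀ = 2.09/49.9 ≈ 0.041884.
n = log₂(23.876) ≈ 4.5775 half-lives elapsed in 75.5 hours.
t½ = 75.5/4.5775 ≈ 16.494 hours.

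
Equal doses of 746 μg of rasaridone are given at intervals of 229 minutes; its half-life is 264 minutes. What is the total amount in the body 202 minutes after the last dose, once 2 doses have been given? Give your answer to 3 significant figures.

The 2 doses were given 431, 202 minutes ago.
Total = 746·(1/2)^(431/264) + 746·(1/2)^(202/264)
      = 240.59 + 438.94 ≈ 679.53 μg.

680 μg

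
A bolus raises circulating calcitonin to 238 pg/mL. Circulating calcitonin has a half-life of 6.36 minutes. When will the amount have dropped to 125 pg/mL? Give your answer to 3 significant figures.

Fraction remaining = 125/238 ≈ 0.52521.
n = log₂(238/125) = ln(1.904)/ln 2 ≈ 0.92903 half-lives.
t = n × t½ = 0.92903 × 6.36 ≈ 5.9087 minutes.

5.91 minutes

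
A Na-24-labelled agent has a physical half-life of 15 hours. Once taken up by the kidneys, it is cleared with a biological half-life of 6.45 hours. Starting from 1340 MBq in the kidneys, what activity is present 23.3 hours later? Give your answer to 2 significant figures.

37 MBq

1/t_eff = 1/t_phys + 1/t_biol = 1/15 + 1/6.45 = 0.22171 per hour.
t_eff = 15 × 6.45 / (15 + 6.45) ≈ 4.5105 hours.
Remaining = 1340 × (1/2)^(23.3/4.5105) = 1340 × (1/2)^5.1657 ≈ 37.33 MBq.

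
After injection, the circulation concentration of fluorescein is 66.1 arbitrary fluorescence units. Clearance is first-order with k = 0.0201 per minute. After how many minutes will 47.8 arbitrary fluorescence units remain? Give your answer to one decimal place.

16.1 minutes

t½ = ln 2 / k = 0.69315 / 0.0201 ≈ 34.485 minutes.
Fraction remaining = 47.8/66.1 ≈ 0.72315.
n = log₂(66.1/47.8) = ln(1.3828)/ln 2 ≈ 0.46764 half-lives.
t = n × t½ = 0.46764 × 34.485 ≈ 16.127 minutes.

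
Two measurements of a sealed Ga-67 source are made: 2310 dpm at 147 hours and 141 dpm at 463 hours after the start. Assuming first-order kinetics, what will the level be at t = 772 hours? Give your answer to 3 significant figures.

9.16 dpm

Over Δt = 463 − 147 = 316 hours, the level fell by a factor of 2310/141 ≈ 16.383.
n = log₂(16.383) ≈ 4.0341 half-lives, so t½ = 316/4.0341 ≈ 78.332 hours.
From t = 463 to t = 772: 141 × (1/2)^((772−463)/78.332) ≈ 9.1565 dpm.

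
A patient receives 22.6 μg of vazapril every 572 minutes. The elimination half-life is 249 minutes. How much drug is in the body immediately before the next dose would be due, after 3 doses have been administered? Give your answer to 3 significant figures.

5.72 μg

The 3 doses were given 1716, 1144, 572 minutes ago.
Total = 22.6·(1/2)^(1716/249) + 22.6·(1/2)^(1144/249) + 22.6·(1/2)^(572/249)
      = 0.19034 + 0.93554 + 4.5982 ≈ 5.7241 μg.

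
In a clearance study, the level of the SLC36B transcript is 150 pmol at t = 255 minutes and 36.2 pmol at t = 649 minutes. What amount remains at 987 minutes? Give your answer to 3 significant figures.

10.7 pmol

Over Δt = 649 − 255 = 394 minutes, the level fell by a factor of 150/36.2 ≈ 4.1436.
n = log₂(4.1436) ≈ 2.0509 half-lives, so t½ = 394/2.0509 ≈ 192.11 minutes.
From t = 649 to t = 987: 36.2 × (1/2)^((987−649)/192.11) ≈ 10.692 pmol.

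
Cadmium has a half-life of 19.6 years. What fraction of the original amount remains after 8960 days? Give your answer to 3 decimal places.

8960 days = 24.5479 years.
n = 24.5479/19.6 ≈ 1.2524 half-lives.
Fraction remaining = (1/2)^1.2524 ≈ 0.41974.

0.420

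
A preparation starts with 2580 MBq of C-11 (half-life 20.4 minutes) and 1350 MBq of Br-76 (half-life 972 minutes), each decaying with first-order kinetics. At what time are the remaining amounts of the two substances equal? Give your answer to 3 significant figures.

Set 2580·(1/2)^(t/20.4) = 1350·(1/2)^(t/972).
Taking log₂: log₂(2580/1350) = t·(1/20.4 − 1/972).
log₂(1.9111) = 0.93441; 1/20.4 − 1/972 = 0.047991.
t = 0.93441 / 0.047991 ≈ 19.471 minutes.

19.5 minutes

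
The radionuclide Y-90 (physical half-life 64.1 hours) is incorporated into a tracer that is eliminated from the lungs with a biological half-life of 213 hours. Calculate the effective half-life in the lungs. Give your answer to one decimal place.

1/t_eff = 1/t_phys + 1/t_biol = 1/64.1 + 1/213 = 0.020295 per hour.
t_eff = 64.1 × 213 / (64.1 + 213) ≈ 49.272 hours.

49.3 hours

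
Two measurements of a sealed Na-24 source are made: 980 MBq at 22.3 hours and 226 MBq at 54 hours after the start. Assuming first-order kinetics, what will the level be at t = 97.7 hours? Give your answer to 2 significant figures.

30 MBq

Over Δt = 54 − 22.3 = 31.7 hours, the level fell by a factor of 980/226 ≈ 4.3363.
n = log₂(4.3363) ≈ 2.1165 half-lives, so t½ = 31.7/2.1165 ≈ 14.978 hours.
From t = 54 to t = 97.7: 226 × (1/2)^((97.7−54)/14.978) ≈ 29.91 MBq.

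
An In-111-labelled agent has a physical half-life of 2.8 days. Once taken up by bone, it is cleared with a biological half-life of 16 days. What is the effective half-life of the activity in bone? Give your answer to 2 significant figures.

2.4 days

1/t_eff = 1/t_phys + 1/t_biol = 1/2.8 + 1/16 = 0.41964 per day.
t_eff = 2.8 × 16 / (2.8 + 16) ≈ 2.383 days.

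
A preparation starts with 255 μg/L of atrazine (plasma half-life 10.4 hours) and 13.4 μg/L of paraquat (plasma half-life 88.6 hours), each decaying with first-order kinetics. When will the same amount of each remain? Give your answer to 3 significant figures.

50.1 hours

Set 255·(1/2)^(t/10.4) = 13.4·(1/2)^(t/88.6).
Taking log₂: log₂(255/13.4) = t·(1/10.4 − 1/88.6).
log₂(19.03) = 4.2502; 1/10.4 − 1/88.6 = 0.084867.
t = 4.2502 / 0.084867 ≈ 50.081 hours.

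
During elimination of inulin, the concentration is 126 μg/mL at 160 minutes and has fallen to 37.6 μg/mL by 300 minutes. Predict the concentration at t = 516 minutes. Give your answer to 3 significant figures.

5.82 μg/mL

Over Δt = 300 − 160 = 140 minutes, the level fell by a factor of 126/37.6 ≈ 3.3511.
n = log₂(3.3511) ≈ 1.7446 half-lives, so t½ = 140/1.7446 ≈ 80.247 minutes.
From t = 300 to t = 516: 37.6 × (1/2)^((516−300)/80.247) ≈ 5.8198 μg/mL.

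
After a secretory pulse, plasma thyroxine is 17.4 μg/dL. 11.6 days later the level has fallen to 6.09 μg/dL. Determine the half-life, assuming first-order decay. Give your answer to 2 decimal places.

7.66 days

A/A₀ = 6.09/17.4 ≈ 0.35.
n = log₂(2.8571) ≈ 1.5146 half-lives elapsed in 11.6 days.
t½ = 11.6/1.5146 ≈ 7.6589 days.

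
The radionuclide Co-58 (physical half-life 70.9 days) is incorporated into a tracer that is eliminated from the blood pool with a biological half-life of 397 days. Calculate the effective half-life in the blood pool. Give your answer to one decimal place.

60.2 days

1/t_eff = 1/t_phys + 1/t_biol = 1/70.9 + 1/397 = 0.016623 per day.
t_eff = 70.9 × 397 / (70.9 + 397) ≈ 60.157 days.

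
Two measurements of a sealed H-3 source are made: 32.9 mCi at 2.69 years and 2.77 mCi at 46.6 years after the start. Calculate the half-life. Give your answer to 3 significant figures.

12.3 years

Over Δt = 46.6 − 2.69 = 43.91 years, the level fell by a factor of 32.9/2.77 ≈ 11.877.
n = log₂(11.877) ≈ 3.5701 half-lives, so t½ = 43.91/3.5701 ≈ 12.299 years.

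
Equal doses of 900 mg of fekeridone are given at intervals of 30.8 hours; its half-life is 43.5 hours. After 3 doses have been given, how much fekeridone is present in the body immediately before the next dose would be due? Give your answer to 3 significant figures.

The 3 doses were given 92.4, 61.6, 30.8 hours ago.
Total = 900·(1/2)^(92.4/43.5) + 900·(1/2)^(61.6/43.5) + 900·(1/2)^(30.8/43.5)
      = 206.45 + 337.25 + 550.93 ≈ 1094.6 mg.

1090 mg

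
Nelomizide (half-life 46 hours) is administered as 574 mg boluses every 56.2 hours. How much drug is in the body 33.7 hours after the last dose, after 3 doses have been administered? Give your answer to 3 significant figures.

The 3 doses were given 146.1, 89.9, 33.7 hours ago.
Total = 574·(1/2)^(146.1/46) + 574·(1/2)^(89.9/46) + 574·(1/2)^(33.7/46)
      = 63.506 + 148.11 + 345.44 ≈ 557.06 mg.

557 mg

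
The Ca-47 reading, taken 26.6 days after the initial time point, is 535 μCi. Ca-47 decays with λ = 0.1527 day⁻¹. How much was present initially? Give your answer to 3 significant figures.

t½ = ln 2 / λ = 0.69315 / 0.1527 ≈ 4.5393 days.
Number of half-lives elapsed: n = 26.6/4.5393 ≈ 5.86.
A₀ = A × 2^n = 535 × 2^5.86 = 535 × 58.08 ≈ 31073 μCi.

31100 μCi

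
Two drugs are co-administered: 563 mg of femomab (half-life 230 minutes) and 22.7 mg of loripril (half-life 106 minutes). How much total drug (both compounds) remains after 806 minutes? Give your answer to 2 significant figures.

femomab: 563 × (1/2)^(806/230) = 563 × (1/2)^3.5043 ≈ 49.613 mg.
loripril: 22.7 × (1/2)^(806/106) = 22.7 × (1/2)^7.6038 ≈ 0.1167 mg.
Total = 49.613 + 0.1167 ≈ 49.73 mg.

50 mg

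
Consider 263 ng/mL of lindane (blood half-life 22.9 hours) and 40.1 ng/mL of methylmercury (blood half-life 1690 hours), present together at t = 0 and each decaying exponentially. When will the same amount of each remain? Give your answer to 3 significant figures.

63.0 hours

Set 263·(1/2)^(t/22.9) = 40.1·(1/2)^(t/1690).
Taking log₂: log₂(263/40.1) = t·(1/22.9 − 1/1690).
log₂(6.5586) = 2.7134; 1/22.9 − 1/1690 = 0.043076.
t = 2.7134 / 0.043076 ≈ 62.99 hours.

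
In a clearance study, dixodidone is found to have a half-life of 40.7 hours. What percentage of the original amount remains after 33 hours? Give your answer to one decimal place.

57.0%

n = 33/40.7 ≈ 0.81081 half-lives.
Fraction remaining = (1/2)^0.81081 ≈ 0.57006, i.e. 57.006%.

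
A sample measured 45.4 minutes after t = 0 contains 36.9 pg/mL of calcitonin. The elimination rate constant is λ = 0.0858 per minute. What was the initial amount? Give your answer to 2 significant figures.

t½ = ln 2 / λ = 0.69315 / 0.0858 ≈ 8.0786 minutes.
Number of half-lives elapsed: n = 45.4/8.0786 ≈ 5.6198.
A₀ = A × 2^n = 36.9 × 2^5.6198 = 36.9 × 49.172 ≈ 1814.4 pg/mL.

1800 pg/mL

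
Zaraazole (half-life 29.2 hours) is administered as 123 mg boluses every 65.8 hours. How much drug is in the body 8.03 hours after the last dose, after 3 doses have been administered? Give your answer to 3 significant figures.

127 mg

The 3 doses were given 139.63, 73.83, 8.03 hours ago.
Total = 123·(1/2)^(139.63/29.2) + 123·(1/2)^(73.83/29.2) + 123·(1/2)^(8.03/29.2)
      = 4.4712 + 21.319 + 101.65 ≈ 127.44 mg.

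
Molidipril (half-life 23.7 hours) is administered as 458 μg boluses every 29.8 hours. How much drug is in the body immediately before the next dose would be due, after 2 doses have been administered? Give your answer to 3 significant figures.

The 2 doses were given 59.6, 29.8 hours ago.
Total = 458·(1/2)^(59.6/23.7) + 458·(1/2)^(29.8/23.7)
      = 80.139 + 191.58 ≈ 271.72 μg.

272 μg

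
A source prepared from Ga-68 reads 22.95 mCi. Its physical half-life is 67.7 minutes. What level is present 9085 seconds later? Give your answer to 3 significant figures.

4.87 mCi

Convert the elapsed time: 9085 seconds = 151.417 minutes.
Number of half-lives: n = 151.417/67.7 ≈ 2.2366.
Remaining = 22.95 × (1/2)^2.2366 = 22.95 × 0.21219 ≈ 4.8697 mCi.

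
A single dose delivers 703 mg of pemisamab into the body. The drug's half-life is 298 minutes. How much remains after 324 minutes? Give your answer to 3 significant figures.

331 mg

Number of half-lives: n = 324/298 ≈ 1.0872.
Remaining = 703 × (1/2)^1.0872 = 703 × 0.47066 ≈ 330.87 mg.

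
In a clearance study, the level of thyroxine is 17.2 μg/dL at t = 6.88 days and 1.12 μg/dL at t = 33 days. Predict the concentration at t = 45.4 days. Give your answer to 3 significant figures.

0.306 μg/dL

Over Δt = 33 − 6.88 = 26.12 days, the level fell by a factor of 17.2/1.12 ≈ 15.357.
n = log₂(15.357) ≈ 3.9408 half-lives, so t½ = 26.12/3.9408 ≈ 6.628 days.
From t = 33 to t = 45.4: 1.12 × (1/2)^((45.4−33)/6.628) ≈ 0.30622 μg/dL.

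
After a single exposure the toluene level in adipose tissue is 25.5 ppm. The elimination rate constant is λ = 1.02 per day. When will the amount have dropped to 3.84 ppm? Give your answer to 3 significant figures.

t½ = ln 2 / λ = 0.69315 / 1.02 ≈ 0.67956 days.
Fraction remaining = 3.84/25.5 ≈ 0.15059.
n = log₂(25.5/3.84) = ln(6.6406)/ln 2 ≈ 2.7313 half-lives.
t = n × t½ = 2.7313 × 0.67956 ≈ 1.8561 days.

1.86 days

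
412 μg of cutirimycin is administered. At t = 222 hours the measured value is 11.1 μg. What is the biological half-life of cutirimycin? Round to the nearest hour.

A/A₀ = 11.1/412 ≈ 0.026942.
n = log₂(37.117) ≈ 5.214 half-lives elapsed in 222 hours.
t½ = 222/5.214 ≈ 42.578 hours.

43 hours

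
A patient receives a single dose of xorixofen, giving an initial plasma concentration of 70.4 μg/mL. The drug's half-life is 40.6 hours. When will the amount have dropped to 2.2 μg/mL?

203 hours

2.2/70.4 = 1/32, so 5 half-lives have elapsed.
t = 5 × 40.6 = 203 hours.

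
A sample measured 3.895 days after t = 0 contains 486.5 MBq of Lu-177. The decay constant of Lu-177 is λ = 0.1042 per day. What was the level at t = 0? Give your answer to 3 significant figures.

t½ = ln 2 / λ = 0.69315 / 0.1042 ≈ 6.6521 days.
Number of half-lives elapsed: n = 3.895/6.6521 ≈ 0.58553.
A₀ = A × 2^n = 486.5 × 2^0.58553 = 486.5 × 1.5006 ≈ 730.04 MBq.

730 MBq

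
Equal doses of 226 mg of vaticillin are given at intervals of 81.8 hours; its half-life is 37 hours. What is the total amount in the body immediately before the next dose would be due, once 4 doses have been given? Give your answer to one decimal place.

The 4 doses were given 327.2, 245.4, 163.6, 81.8 hours ago.
Total = 226·(1/2)^(327.2/37) + 226·(1/2)^(245.4/37) + 226·(1/2)^(163.6/37) + 226·(1/2)^(81.8/37)
      = 0.49207 + 2.278 + 10.546 + 48.819 ≈ 62.134 mg.

62.1 mg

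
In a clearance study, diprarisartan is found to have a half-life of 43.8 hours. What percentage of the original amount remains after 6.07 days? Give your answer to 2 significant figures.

6.07 days = 145.68 hours.
n = 145.68/43.8 ≈ 3.326 half-lives.
Fraction remaining = (1/2)^3.326 ≈ 0.099716, i.e. 9.9716%.

10%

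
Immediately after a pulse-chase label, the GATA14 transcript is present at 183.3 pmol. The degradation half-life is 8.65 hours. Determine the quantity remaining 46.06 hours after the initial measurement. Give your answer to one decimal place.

Number of half-lives: n = 46.06/8.65 ≈ 5.3249.
Remaining = 183.3 × (1/2)^5.3249 = 183.3 × 0.024949 ≈ 4.5732 pmol.

4.6 pmol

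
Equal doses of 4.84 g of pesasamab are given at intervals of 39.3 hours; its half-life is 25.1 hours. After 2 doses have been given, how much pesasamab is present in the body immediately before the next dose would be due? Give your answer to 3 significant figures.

The 2 doses were given 78.6, 39.3 hours ago.
Total = 4.84·(1/2)^(78.6/25.1) + 4.84·(1/2)^(39.3/25.1)
      = 0.5523 + 1.635 ≈ 2.1873 g.

2.19 g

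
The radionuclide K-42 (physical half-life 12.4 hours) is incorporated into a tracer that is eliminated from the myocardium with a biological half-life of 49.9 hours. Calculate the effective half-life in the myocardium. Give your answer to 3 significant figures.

9.93 hours

1/t_eff = 1/t_phys + 1/t_biol = 1/12.4 + 1/49.9 = 0.10069 per hour.
t_eff = 12.4 × 49.9 / (12.4 + 49.9) ≈ 9.9319 hours.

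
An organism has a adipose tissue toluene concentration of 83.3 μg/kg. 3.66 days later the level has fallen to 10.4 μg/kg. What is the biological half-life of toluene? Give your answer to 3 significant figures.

A/A₀ = 10.4/83.3 ≈ 0.12485.
n = log₂(8.0096) ≈ 3.0017 half-lives elapsed in 3.66 days.
t½ = 3.66/3.0017 ≈ 1.2193 days.

1.22 days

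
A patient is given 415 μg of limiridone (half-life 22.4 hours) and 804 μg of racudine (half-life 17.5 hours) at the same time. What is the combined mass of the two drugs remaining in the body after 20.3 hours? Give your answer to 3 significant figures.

limiridone: 415 × (1/2)^(20.3/22.4) = 415 × (1/2)^0.90625 ≈ 221.43 μg.
racudine: 804 × (1/2)^(20.3/17.5) = 804 × (1/2)^1.16 ≈ 359.8 μg.
Total = 221.43 + 359.8 ≈ 581.23 μg.

581 μg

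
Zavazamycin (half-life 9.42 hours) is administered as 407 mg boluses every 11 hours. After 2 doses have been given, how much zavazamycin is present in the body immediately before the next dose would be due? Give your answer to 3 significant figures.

262 mg

The 2 doses were given 22, 11 hours ago.
Total = 407·(1/2)^(22/9.42) + 407·(1/2)^(11/9.42)
      = 80.64 + 181.16 ≈ 261.8 mg.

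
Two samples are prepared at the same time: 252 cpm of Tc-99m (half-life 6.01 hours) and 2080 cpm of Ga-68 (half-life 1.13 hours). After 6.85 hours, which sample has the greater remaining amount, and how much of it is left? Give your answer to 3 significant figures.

Tc-99m, 114 cpm

Tc-99m: 252 × (1/2)^1.1398 ≈ 114.37 cpm.
Ga-68: 2080 × (1/2)^6.0619 ≈ 31.134 cpm.
Tc-99m has more remaining, at ≈ 114.37 cpm.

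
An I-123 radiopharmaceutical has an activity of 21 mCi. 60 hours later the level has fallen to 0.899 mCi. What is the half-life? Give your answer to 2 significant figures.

13 hours

A/A₀ = 0.899/21 ≈ 0.04281.
n = log₂(23.359) ≈ 4.5459 half-lives elapsed in 60 hours.
t½ = 60/4.5459 ≈ 13.199 hours.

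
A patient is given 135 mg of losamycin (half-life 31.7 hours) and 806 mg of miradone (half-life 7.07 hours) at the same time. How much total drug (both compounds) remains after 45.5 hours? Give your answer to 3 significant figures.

59.2 mg

losamycin: 135 × (1/2)^(45.5/31.7) = 135 × (1/2)^1.4353 ≈ 49.918 mg.
miradone: 806 × (1/2)^(45.5/7.07) = 806 × (1/2)^6.4356 ≈ 9.3114 mg.
Total = 49.918 + 9.3114 ≈ 59.229 mg.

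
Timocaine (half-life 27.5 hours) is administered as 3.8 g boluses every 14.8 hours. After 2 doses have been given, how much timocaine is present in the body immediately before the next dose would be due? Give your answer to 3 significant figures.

The 2 doses were given 29.6, 14.8 hours ago.
Total = 3.8·(1/2)^(29.6/27.5) + 3.8·(1/2)^(14.8/27.5)
      = 1.802 + 2.6168 ≈ 4.4189 g.

4.42 g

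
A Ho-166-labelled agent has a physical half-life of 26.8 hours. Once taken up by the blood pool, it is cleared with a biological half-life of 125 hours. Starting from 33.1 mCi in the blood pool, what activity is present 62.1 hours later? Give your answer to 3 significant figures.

4.71 mCi

1/t_eff = 1/t_phys + 1/t_biol = 1/26.8 + 1/125 = 0.045313 per hour.
t_eff = 26.8 × 125 / (26.8 + 125) ≈ 22.069 hours.
Remaining = 33.1 × (1/2)^(62.1/22.069) = 33.1 × (1/2)^2.814 ≈ 4.707 mCi.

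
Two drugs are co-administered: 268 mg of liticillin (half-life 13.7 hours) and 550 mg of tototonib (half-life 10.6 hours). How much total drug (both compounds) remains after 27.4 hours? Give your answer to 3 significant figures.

liticillin: 268 × (1/2)^(27.4/13.7) = 268 × (1/2)^2 ≈ 67 mg.
tototonib: 550 × (1/2)^(27.4/10.6) = 550 × (1/2)^2.5849 ≈ 91.67 mg.
Total = 67 + 91.67 ≈ 158.67 mg.

159 mg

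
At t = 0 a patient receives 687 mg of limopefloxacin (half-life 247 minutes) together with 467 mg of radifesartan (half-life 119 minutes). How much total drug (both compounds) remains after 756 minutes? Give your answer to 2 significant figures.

limopefloxacin: 687 × (1/2)^(756/247) = 687 × (1/2)^3.0607 ≈ 82.335 mg.
radifesartan: 467 × (1/2)^(756/119) = 467 × (1/2)^6.3529 ≈ 5.7134 mg.
Total = 82.335 + 5.7134 ≈ 88.049 mg.

88 mg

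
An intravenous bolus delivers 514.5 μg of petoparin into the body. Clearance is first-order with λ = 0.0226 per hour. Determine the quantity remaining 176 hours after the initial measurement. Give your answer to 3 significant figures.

t½ = ln 2 / λ = 0.69315 / 0.0226 ≈ 30.67 hours.
Number of half-lives: n = 176/30.67 ≈ 5.7385.
Remaining = 514.5 × (1/2)^5.7385 = 514.5 × 0.018731 ≈ 9.6369 μg.

9.64 μg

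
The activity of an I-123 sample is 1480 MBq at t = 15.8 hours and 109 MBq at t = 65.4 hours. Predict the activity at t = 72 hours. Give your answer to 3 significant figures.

77.0 MBq

Over Δt = 65.4 − 15.8 = 49.6 hours, the level fell by a factor of 1480/109 ≈ 13.578.
n = log₂(13.578) ≈ 3.7632 half-lives, so t½ = 49.6/3.7632 ≈ 13.18 hours.
From t = 65.4 to t = 72: 109 × (1/2)^((72−65.4)/13.18) ≈ 77.035 MBq.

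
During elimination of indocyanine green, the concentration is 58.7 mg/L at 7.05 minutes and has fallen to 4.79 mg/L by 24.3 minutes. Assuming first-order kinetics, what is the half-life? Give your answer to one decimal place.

Over Δt = 24.3 − 7.05 = 17.25 minutes, the level fell by a factor of 58.7/4.79 ≈ 12.255.
n = log₂(12.255) ≈ 3.6153 half-lives, so t½ = 17.25/3.6153 ≈ 4.7714 minutes.

4.8 minutes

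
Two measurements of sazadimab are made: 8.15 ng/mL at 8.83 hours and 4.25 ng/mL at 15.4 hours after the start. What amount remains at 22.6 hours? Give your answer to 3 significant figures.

2.08 ng/mL

Over Δt = 15.4 − 8.83 = 6.57 hours, the level fell by a factor of 8.15/4.25 ≈ 1.9176.
n = log₂(1.9176) ≈ 0.93934 half-lives, so t½ = 6.57/0.93934 ≈ 6.9943 hours.
From t = 15.4 to t = 22.6: 4.25 × (1/2)^((22.6−15.4)/6.9943) ≈ 2.0821 ng/mL.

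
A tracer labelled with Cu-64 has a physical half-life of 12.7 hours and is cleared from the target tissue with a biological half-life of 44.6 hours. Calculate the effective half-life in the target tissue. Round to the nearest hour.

10 hours

1/t_eff = 1/t_phys + 1/t_biol = 1/12.7 + 1/44.6 = 0.10116 per hour.
t_eff = 12.7 × 44.6 / (12.7 + 44.6) ≈ 9.8852 hours.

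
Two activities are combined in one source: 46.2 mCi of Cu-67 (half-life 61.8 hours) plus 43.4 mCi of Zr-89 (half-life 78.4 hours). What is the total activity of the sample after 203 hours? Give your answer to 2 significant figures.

Cu-67: 46.2 × (1/2)^(203/61.8) = 46.2 × (1/2)^3.2848 ≈ 4.7405 mCi.
Zr-89: 43.4 × (1/2)^(203/78.4) = 43.4 × (1/2)^2.5893 ≈ 7.2117 mCi.
Total = 4.7405 + 7.2117 ≈ 11.952 mCi.

12 mCi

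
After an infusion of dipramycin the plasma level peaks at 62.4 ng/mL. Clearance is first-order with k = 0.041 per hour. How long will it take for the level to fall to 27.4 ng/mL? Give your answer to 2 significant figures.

20 hours

t½ = ln 2 / k = 0.69315 / 0.041 ≈ 16.906 hours.
Fraction remaining = 27.4/62.4 ≈ 0.4391.
n = log₂(62.4/27.4) = ln(2.2774)/ln 2 ≈ 1.1874 half-lives.
t = n × t½ = 1.1874 × 16.906 ≈ 20.074 hours.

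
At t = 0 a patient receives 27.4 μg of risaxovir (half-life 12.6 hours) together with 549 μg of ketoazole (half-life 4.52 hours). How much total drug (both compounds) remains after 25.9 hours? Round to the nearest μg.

17 μg

risaxovir: 27.4 × (1/2)^(25.9/12.6) = 27.4 × (1/2)^2.0556 ≈ 6.5912 μg.
ketoazole: 549 × (1/2)^(25.9/4.52) = 549 × (1/2)^5.7301 ≈ 10.343 μg.
Total = 6.5912 + 10.343 ≈ 16.934 μg.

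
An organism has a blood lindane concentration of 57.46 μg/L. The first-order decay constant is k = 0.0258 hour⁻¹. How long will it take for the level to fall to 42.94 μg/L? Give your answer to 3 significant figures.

t½ = ln 2 / k = 0.69315 / 0.0258 ≈ 26.866 hours.
Fraction remaining = 42.94/57.46 ≈ 0.7473.
n = log₂(57.46/42.94) = ln(1.3381)/ln 2 ≈ 0.42024 half-lives.
t = n × t½ = 0.42024 × 26.866 ≈ 11.29 hours.

11.3 hours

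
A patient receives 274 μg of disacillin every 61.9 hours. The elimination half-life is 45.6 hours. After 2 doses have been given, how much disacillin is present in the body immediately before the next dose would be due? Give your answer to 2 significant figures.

The 2 doses were given 123.8, 61.9 hours ago.
Total = 274·(1/2)^(123.8/45.6) + 274·(1/2)^(61.9/45.6)
      = 41.733 + 106.93 ≈ 148.67 μg.

150 μg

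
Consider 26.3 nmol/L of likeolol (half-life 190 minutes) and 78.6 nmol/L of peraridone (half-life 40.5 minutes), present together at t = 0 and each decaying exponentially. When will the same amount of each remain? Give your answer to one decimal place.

81.3 minutes

Set 26.3·(1/2)^(t/190) = 78.6·(1/2)^(t/40.5).
Taking log₂: log₂(26.3/78.6) = t·(1/190 − 1/40.5).
log₂(0.33461) = -1.5795; 1/190 − 1/40.5 = -0.019428.
t = -1.5795 / -0.019428 ≈ 81.298 minutes.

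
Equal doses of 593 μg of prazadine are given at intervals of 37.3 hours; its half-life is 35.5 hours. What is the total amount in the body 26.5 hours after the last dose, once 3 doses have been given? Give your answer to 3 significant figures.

606 μg

The 3 doses were given 101.1, 63.8, 26.5 hours ago.
Total = 593·(1/2)^(101.1/35.5) + 593·(1/2)^(63.8/35.5) + 593·(1/2)^(26.5/35.5)
      = 82.367 + 170.63 + 353.46 ≈ 606.46 μg.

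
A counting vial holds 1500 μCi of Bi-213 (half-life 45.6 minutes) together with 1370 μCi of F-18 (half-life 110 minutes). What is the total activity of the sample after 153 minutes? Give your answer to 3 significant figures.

Bi-213: 1500 × (1/2)^(153/45.6) = 1500 × (1/2)^3.3553 ≈ 146.57 μCi.
F-18: 1370 × (1/2)^(153/110) = 1370 × (1/2)^1.3909 ≈ 522.41 μCi.
Total = 146.57 + 522.41 ≈ 668.99 μCi.

669 μCi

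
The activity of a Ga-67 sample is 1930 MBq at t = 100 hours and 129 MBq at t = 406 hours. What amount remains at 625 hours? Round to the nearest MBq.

19 MBq

Over Δt = 406 − 100 = 306 hours, the level fell by a factor of 1930/129 ≈ 14.961.
n = log₂(14.961) ≈ 3.9032 half-lives, so t½ = 306/3.9032 ≈ 78.398 hours.
From t = 406 to t = 625: 129 × (1/2)^((625−406)/78.398) ≈ 18.607 MBq.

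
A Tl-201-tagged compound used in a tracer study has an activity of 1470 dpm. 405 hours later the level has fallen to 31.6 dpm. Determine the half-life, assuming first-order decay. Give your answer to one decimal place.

73.1 hours

A/A₀ = 31.6/1470 ≈ 0.021497.
n = log₂(46.519) ≈ 5.5397 half-lives elapsed in 405 hours.
t½ = 405/5.5397 ≈ 73.108 hours.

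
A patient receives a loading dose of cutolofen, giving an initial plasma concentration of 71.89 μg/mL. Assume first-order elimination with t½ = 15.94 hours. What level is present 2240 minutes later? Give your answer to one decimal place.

Convert the elapsed time: 2240 minutes = 37.3333 hours.
Number of half-lives: n = 37.3333/15.94 ≈ 2.3421.
Remaining = 71.89 × (1/2)^2.3421 = 71.89 × 0.19722 ≈ 14.178 μg/mL.

14.2 μg/mL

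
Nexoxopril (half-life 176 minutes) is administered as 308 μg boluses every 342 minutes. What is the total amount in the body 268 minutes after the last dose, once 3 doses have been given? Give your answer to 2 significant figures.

The 3 doses were given 952, 610, 268 minutes ago.
Total = 308·(1/2)^(952/176) + 308·(1/2)^(610/176) + 308·(1/2)^(268/176)
      = 7.2486 + 27.875 + 107.19 ≈ 142.32 μg.

140 μg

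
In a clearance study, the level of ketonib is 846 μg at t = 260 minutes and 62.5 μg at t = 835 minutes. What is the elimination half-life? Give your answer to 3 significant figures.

153 minutes

Over Δt = 835 − 260 = 575 minutes, the level fell by a factor of 846/62.5 ≈ 13.536.
n = log₂(13.536) ≈ 3.7587 half-lives, so t½ = 575/3.7587 ≈ 152.98 minutes.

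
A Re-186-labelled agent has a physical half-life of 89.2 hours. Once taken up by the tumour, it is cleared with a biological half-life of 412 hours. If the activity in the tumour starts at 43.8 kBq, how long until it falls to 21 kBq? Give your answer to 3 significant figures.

77.8 hours

1/t_eff = 1/t_phys + 1/t_biol = 1/89.2 + 1/412 = 0.013638 per hour.
t_eff = 89.2 × 412 / (89.2 + 412) ≈ 73.325 hours.
n = log₂(43.8/21) ≈ 1.0605; t = 1.0605 × 73.325 ≈ 77.764 hours.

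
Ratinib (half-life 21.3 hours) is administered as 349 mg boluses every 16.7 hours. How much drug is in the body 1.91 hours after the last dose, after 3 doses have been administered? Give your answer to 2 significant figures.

630 mg

The 3 doses were given 35.31, 18.61, 1.91 hours ago.
Total = 349·(1/2)^(35.31/21.3) + 349·(1/2)^(18.61/21.3) + 349·(1/2)^(1.91/21.3)
      = 110.61 + 190.46 + 327.97 ≈ 629.04 mg.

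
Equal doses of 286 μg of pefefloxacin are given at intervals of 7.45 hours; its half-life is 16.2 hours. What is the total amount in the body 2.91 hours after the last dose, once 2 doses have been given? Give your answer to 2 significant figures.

440 μg

The 2 doses were given 10.36, 2.91 hours ago.
Total = 286·(1/2)^(10.36/16.2) + 286·(1/2)^(2.91/16.2)
      = 183.59 + 252.52 ≈ 436.11 μg.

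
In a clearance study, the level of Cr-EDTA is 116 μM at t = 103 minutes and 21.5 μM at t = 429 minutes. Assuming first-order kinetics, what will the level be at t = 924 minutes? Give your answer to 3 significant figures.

1.66 μM

Over Δt = 429 − 103 = 326 minutes, the level fell by a factor of 116/21.5 ≈ 5.3953.
n = log₂(5.3953) ≈ 2.4317 half-lives, so t½ = 326/2.4317 ≈ 134.06 minutes.
From t = 429 to t = 924: 21.5 × (1/2)^((924−429)/134.06) ≈ 1.6632 μM.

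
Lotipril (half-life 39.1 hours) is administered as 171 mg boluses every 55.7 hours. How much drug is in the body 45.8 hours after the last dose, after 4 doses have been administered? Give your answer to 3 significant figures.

The 4 doses were given 212.9, 157.2, 101.5, 45.8 hours ago.
Total = 171·(1/2)^(212.9/39.1) + 171·(1/2)^(157.2/39.1) + 171·(1/2)^(101.5/39.1) + 171·(1/2)^(45.8/39.1)
      = 3.9254 + 10.537 + 28.285 + 75.925 ≈ 118.67 mg.

119 mg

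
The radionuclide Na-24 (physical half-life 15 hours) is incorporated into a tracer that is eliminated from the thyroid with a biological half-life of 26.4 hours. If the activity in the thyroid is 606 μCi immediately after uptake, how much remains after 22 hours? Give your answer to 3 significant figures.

123 μCi

1/t_eff = 1/t_phys + 1/t_biol = 1/15 + 1/26.4 = 0.10455 per hour.
t_eff = 15 × 26.4 / (15 + 26.4) ≈ 9.5652 hours.
Remaining = 606 × (1/2)^(22/9.5652) = 606 × (1/2)^2.3 ≈ 123.06 μCi.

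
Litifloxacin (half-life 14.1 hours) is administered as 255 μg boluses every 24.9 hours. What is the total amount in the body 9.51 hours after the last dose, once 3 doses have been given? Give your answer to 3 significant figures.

The 3 doses were given 59.31, 34.41, 9.51 hours ago.
Total = 255·(1/2)^(59.31/14.1) + 255·(1/2)^(34.41/14.1) + 255·(1/2)^(9.51/14.1)
      = 13.813 + 46.978 + 159.77 ≈ 220.57 μg.

221 μg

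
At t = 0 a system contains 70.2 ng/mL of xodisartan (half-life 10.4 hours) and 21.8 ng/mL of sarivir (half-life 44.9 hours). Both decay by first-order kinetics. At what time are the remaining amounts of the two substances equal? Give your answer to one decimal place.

Set 70.2·(1/2)^(t/10.4) = 21.8·(1/2)^(t/44.9).
Taking log₂: log₂(70.2/21.8) = t·(1/10.4 − 1/44.9).
log₂(3.2202) = 1.6871; 1/10.4 − 1/44.9 = 0.073882.
t = 1.6871 / 0.073882 ≈ 22.836 hours.

22.8 hours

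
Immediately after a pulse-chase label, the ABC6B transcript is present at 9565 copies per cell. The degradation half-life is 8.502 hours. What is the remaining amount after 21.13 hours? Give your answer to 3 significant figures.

Number of half-lives: n = 21.13/8.502 ≈ 2.4853.
Remaining = 9565 × (1/2)^2.4853 = 9565 × 0.17859 ≈ 1708.2 copies per cell.

1710 copies per cell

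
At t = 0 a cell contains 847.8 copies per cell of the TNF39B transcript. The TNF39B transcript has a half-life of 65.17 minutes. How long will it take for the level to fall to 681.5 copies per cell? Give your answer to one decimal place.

Fraction remaining = 681.5/847.8 ≈ 0.80385.
n = log₂(847.8/681.5) = ln(1.244)/ln 2 ≈ 0.31501 half-lives.
t = n × t½ = 0.31501 × 65.17 ≈ 20.529 minutes.

20.5 minutes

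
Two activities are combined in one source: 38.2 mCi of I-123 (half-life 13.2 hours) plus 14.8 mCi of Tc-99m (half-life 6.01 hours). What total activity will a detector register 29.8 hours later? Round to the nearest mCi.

I-123: 38.2 × (1/2)^(29.8/13.2) = 38.2 × (1/2)^2.2576 ≈ 7.9885 mCi.
Tc-99m: 14.8 × (1/2)^(29.8/6.01) = 14.8 × (1/2)^4.9584 ≈ 0.47603 mCi.
Total = 7.9885 + 0.47603 ≈ 8.4645 mCi.

8 mCi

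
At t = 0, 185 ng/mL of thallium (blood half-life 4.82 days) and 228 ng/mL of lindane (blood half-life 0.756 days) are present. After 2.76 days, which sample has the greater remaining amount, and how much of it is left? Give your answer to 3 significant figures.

thallium: 185 × (1/2)^0.57261 ≈ 124.39 ng/mL.
lindane: 228 × (1/2)^3.6508 ≈ 18.153 ng/mL.
Thallium has more remaining, at ≈ 124.39 ng/mL.

thallium, 124 ng/mL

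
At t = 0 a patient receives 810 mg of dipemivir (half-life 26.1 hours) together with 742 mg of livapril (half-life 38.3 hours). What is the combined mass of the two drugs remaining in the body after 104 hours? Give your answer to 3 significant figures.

dipemivir: 810 × (1/2)^(104/26.1) = 810 × (1/2)^3.9847 ≈ 51.166 mg.
livapril: 742 × (1/2)^(104/38.3) = 742 × (1/2)^2.7154 ≈ 112.98 mg.
Total = 51.166 + 112.98 ≈ 164.14 mg.

164 mg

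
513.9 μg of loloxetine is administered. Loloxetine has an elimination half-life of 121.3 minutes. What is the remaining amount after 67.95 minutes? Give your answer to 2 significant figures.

350 μg

Number of half-lives: n = 67.95/121.3 ≈ 0.56018.
Remaining = 513.9 × (1/2)^0.56018 = 513.9 × 0.67822 ≈ 348.54 μg.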